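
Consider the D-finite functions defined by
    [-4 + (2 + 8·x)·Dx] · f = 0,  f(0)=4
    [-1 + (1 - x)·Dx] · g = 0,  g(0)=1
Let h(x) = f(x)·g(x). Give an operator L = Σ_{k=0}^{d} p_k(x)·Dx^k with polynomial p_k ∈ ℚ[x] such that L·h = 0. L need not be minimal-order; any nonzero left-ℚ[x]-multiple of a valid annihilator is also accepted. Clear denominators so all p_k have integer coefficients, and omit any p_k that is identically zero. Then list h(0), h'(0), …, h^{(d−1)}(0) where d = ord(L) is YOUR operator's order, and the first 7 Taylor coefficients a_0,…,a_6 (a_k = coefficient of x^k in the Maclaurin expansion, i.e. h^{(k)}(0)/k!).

L = (3 + 2·x) + (-1 - 3·x + 4·x^2)·Dx  (order 1).
h: a_k = 4, 12, 4, 20, -20, 92, -244, …
ICs: h(0) = 4.

f: a_k = 4, 8, -8, 16, -40, 112, -336, …
g: a_k = 1, 1, 1, 1, 1, 1, 1, …
Product ⇒ symmetric product L₀, ord ≤ 1.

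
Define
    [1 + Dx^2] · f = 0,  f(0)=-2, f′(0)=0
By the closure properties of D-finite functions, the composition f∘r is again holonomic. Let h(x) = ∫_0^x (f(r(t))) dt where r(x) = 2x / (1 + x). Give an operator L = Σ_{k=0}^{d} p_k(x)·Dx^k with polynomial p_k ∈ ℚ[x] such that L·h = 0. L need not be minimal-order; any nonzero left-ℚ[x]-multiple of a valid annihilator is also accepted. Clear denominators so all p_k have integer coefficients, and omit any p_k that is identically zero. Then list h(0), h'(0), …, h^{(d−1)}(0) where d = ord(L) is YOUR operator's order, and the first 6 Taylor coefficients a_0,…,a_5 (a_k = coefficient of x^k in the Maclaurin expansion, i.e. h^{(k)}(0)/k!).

f: a_k = -2, 0, 1, 0, -1/12, 0, …
L₀ from L_f via x↦r, Dx↦r'^{-1}Dx.
∫: right-multiply L₀ by Dx.
L = 4·Dx + (2 + 6·x + 6·x^2 + 2·x^3)·Dx^2 + (1 + 4·x + 6·x^2 + 4·x^3 + x^4)·Dx^3  (order 3).
h: a_k = 0, -2, 0, 4/3, -2, 32/15, …
ICs: h(0) = 0, h′(0) = -2, h′′(0) = 0.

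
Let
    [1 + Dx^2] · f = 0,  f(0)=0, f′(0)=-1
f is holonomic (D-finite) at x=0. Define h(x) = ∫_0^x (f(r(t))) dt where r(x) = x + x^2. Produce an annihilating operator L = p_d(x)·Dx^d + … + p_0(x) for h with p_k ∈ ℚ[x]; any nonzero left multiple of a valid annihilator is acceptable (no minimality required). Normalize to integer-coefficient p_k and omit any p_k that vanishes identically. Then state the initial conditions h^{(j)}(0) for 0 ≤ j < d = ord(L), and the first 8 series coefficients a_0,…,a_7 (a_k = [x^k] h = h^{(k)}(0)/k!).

L = (1 + 6·x + 12·x^2 + 8·x^3)·Dx - 2·Dx^2 + (1 + 2·x)·Dx^3  (order 3).
h: a_k = 0, 0, -1/2, -1/3, 1/24, 1/10, 59/720, 1/56, …
ICs: h(0) = 0, h′(0) = 0, h′′(0) = -1.

f: a_k = 0, -1, 0, 1/6, 0, -1/120, 0, 1/5040, …
h₀=f(r): pull back L_f along r ⇒ L₀.
Integrate: L := L₀·Dx.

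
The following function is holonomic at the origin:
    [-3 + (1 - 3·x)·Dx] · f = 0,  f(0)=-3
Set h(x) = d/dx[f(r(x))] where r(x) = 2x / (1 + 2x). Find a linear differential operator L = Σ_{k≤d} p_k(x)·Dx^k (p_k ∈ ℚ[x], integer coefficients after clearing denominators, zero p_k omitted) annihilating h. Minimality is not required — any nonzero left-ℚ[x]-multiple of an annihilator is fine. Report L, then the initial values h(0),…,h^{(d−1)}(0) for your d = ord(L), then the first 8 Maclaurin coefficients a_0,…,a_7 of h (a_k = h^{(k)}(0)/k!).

L = 8 + (-1 + 4·x)·Dx  (order 1).
h: a_k = -18, -144, -864, -4608, -23040, -110592, -516096, -2359296, …
ICs: h(0) = -18.

f: a_k = -3, -9, -27, -81, -243, -729, -2187, -6561, …
Change of var in L_f (x↦r) gives L₀.
h=h₀': d/dx-closure on L₀ ⇒ L.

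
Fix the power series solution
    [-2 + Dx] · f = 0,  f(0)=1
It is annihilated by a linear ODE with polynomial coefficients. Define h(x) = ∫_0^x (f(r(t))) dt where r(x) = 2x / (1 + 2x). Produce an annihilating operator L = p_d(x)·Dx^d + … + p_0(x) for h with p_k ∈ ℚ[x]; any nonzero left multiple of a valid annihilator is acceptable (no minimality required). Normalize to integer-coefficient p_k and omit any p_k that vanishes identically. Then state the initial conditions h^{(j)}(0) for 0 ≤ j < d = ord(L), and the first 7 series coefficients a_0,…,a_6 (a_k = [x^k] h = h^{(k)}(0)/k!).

f: a_k = 1, 2, 2, 4/3, 2/3, 4/15, 4/45, …
h₀=f(r): pull back L_f along r ⇒ L₀.
h=∫h₀ ⇒ L = L₀·Dx.
L = -4·Dx + (1 + 4·x + 4·x^2)·Dx^2  (order 2).
h: a_k = 0, 1, 2, 0, -4/3, 32/15, -32/15, …
ICs: h(0) = 0, h′(0) = 1.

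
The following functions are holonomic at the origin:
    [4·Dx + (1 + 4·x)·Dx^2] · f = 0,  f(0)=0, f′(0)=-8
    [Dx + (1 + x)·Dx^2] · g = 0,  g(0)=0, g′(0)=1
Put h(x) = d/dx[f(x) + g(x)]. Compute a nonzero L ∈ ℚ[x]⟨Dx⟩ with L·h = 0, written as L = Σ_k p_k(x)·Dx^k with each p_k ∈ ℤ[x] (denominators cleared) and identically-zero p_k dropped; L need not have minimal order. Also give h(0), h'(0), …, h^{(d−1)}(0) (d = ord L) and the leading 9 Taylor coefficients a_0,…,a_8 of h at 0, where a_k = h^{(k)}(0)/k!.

f: a_k = 0, -8, 16, -128/3, 128, -2048/5, 4096/3, -32768/7, 16384, …
g: a_k = 0, 1, -1/2, 1/3, -1/4, 1/5, -1/6, 1/7, -1/8, …
f+g: L₀ = lclm(L_f,L_g), ord ≤ 2+2.
Differentiate: ansatz ord ≤ ord L₀ ⇒ L.
L = 8 + (10 + 16·x)·Dx + (1 + 5·x + 4·x^2)·Dx^2  (order 2).
h: a_k = -7, 31, -127, 511, -2047, 8191, -32767, 131071, -524287, …
ICs: h(0) = -7, h′(0) = 31.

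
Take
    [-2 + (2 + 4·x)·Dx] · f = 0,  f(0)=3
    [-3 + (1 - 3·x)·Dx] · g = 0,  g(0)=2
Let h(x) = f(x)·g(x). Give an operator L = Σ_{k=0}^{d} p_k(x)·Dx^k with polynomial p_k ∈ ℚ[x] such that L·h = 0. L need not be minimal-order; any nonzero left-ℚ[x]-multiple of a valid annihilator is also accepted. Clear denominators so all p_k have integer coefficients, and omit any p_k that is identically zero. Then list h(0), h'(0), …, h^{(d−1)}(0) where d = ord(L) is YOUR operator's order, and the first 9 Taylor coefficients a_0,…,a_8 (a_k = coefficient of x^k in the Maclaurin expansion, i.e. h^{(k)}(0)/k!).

L = (4 + 3·x) + (-1 + x + 6·x^2)·Dx  (order 1).
h: a_k = 6, 24, 69, 210, 2505/4, 1884, 45153/8, 67779/4, 3252105/64, …
ICs: h(0) = 6.

f: a_k = 3, 3, -3/2, 3/2, -15/8, 21/8, -63/16, 99/16, -1287/128, …
g: a_k = 2, 6, 18, 54, 162, 486, 1458, 4374, 13122, …
f·g: L₀ = L_f ⊗_s L_g, ord ≤ 1·1.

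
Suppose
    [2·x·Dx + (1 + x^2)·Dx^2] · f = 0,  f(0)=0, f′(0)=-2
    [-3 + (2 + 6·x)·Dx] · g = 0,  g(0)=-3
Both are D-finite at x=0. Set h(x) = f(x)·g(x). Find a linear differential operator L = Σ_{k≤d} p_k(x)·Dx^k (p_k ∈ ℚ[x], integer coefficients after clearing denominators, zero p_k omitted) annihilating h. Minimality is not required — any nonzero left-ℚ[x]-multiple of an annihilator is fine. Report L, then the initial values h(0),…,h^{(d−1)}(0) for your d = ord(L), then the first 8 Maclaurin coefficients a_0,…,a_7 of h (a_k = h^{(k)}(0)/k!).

f: a_k = 0, -2, 0, 2/3, 0, -2/5, 0, 2/7, …
g: a_k = -3, -9/2, 27/8, -81/16, 1215/128, -5103/256, 45927/1024, -216513/2048, …
f·g: L₀ = L_f ⊗_s L_g, ord ≤ 2·1.
L = (27 - 12·x - 9·x^2) + (-12 - 28·x + 36·x^2 + 36·x^3)·Dx + (4 + 24·x + 40·x^2 + 24·x^3 + 36·x^4)·Dx^2  (order 2).
h: a_k = 0, 6, 9, -35/4, 57/8, -4971/320, 24507/640, -1533597/17920, …
ICs: h(0) = 0, h′(0) = 6.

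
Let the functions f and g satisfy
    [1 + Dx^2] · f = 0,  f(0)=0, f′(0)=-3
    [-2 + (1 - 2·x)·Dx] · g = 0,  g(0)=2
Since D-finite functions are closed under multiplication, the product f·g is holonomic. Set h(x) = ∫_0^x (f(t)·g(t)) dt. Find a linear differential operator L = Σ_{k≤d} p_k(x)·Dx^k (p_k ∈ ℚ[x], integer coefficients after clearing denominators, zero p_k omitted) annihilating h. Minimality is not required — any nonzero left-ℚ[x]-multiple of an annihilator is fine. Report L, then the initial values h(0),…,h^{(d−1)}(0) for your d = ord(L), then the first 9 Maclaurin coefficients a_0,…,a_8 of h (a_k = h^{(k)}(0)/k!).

f: a_k = 0, -3, 0, 1/2, 0, -1/40, 0, 1/1680, 0, …
g: a_k = 2, 4, 8, 16, 32, 64, 128, 256, 512, …
h₀=f·g: eliminate ⇒ L₀, order ≤ 2·1.
∫: right-multiply L₀ by Dx.
L = (-1 + 2·x)·Dx + 4·Dx^2 + (-1 + 2·x)·Dx^3  (order 3).
h: a_k = 0, 0, -3, -4, -23/4, -46/5, -1841/120, -263/10, -309287/6720, …
ICs: h(0) = 0, h′(0) = 0, h′′(0) = -6.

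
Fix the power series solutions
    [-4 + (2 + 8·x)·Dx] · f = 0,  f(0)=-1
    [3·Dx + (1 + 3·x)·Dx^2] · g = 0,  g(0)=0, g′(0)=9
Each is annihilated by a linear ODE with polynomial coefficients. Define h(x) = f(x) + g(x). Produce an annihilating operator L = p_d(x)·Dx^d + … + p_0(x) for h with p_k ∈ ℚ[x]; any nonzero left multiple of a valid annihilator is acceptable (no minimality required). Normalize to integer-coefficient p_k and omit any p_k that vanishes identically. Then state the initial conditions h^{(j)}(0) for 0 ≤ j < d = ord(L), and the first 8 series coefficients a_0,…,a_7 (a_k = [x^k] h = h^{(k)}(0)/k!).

f: a_k = -1, -2, 2, -4, 10, -28, 84, -264, …
g: a_k = 0, 9, -27/2, 27, -243/4, 729/5, -729/2, 6561/7, …
L₀ := lclm(L_f,L_g); ord L₀ ≤ 1+2.
L = 36·x·Dx + (6 + 72·x + 180·x^2)·Dx^2 + (1 + 13·x + 54·x^2 + 72·x^3)·Dx^3  (order 3).
h: a_k = -1, 7, -23/2, 23, -203/4, 589/5, -561/2, 4713/7, …
ICs: h(0) = -1, h′(0) = 7, h′′(0) = -23.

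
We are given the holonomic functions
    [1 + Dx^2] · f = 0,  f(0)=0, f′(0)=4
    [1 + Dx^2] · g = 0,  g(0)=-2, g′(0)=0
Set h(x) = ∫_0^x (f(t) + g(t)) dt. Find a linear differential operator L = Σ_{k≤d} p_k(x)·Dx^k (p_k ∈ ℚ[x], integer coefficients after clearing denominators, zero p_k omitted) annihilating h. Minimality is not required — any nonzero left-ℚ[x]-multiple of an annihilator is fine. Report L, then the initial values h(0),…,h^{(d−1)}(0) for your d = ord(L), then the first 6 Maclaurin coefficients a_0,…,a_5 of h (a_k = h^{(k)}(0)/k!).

f: a_k = 0, 4, 0, -2/3, 0, 1/30, …
g: a_k = -2, 0, 1, 0, -1/12, 0, …
L₀ := lclm(L_f,L_g); ord L₀ ≤ 2+2.
Integrate: L := L₀·Dx.
L = Dx + Dx^3  (order 3).
h: a_k = 0, -2, 2, 1/3, -1/6, -1/60, …
ICs: h(0) = 0, h′(0) = -2, h′′(0) = 4.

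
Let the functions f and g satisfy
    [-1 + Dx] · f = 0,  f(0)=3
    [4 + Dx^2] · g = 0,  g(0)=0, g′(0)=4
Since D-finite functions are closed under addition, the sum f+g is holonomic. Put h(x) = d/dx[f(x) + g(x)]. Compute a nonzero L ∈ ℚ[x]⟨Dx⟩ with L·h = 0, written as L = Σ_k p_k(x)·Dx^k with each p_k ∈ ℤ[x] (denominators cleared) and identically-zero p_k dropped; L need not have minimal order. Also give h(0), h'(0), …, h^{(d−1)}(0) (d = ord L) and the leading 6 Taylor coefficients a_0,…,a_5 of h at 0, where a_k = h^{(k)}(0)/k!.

f: a_k = 3, 3, 3/2, 1/2, 1/8, 1/40, …
g: a_k = 0, 4, 0, -8/3, 0, 8/15, …
L₀ := lclm(L_f,L_g); ord L₀ ≤ 1+2.
h₀' ⇒ L via d/dx closure of L₀.
L = 4 - 4·Dx + Dx^2 - Dx^3  (order 3).
h: a_k = 7, 3, -13/2, 1/2, 67/24, 1/40, …
ICs: h(0) = 7, h′(0) = 3, h′′(0) = -13.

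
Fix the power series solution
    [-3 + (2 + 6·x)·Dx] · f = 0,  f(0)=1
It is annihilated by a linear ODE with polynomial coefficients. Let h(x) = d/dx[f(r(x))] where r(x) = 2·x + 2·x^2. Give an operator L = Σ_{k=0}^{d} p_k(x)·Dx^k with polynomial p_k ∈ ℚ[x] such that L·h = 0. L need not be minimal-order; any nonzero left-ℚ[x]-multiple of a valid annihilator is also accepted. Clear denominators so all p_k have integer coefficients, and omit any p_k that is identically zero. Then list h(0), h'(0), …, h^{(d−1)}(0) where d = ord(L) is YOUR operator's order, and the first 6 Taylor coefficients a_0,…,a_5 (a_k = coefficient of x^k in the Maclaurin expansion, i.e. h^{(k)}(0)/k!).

f: a_k = 1, 3/2, -9/8, 27/16, -405/128, 1701/256, …
Substitute x→r, Dx→(1/r')Dx; clear ⇒ L₀.
Differentiate: ansatz ord ≤ ord L₀ ⇒ L.
L = -1 + (-1 - 8·x - 18·x^2 - 12·x^3)·Dx  (order 1).
h: a_k = 3, -3, 27/2, -117/2, 2025/8, -8829/8, …
ICs: h(0) = 3.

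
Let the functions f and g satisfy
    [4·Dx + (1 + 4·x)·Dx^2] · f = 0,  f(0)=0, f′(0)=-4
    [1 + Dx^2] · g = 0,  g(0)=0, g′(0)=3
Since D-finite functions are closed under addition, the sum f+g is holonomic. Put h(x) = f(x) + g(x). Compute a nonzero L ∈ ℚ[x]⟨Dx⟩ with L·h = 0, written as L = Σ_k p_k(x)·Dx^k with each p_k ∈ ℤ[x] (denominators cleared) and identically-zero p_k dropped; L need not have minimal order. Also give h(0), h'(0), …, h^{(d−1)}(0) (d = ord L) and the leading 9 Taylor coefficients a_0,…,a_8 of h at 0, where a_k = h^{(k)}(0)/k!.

L = (388 + 32·x + 64·x^2)·Dx + (33 + 140·x + 48·x^2 + 64·x^3)·Dx^2 + (388 + 32·x + 64·x^2)·Dx^3 + (33 + 140·x + 48·x^2 + 64·x^3)·Dx^4  (order 4).
h: a_k = 0, -1, 8, -131/6, 64, -8191/40, 2048/3, -3932161/1680, 8192, …
ICs: h(0) = 0, h′(0) = -1, h′′(0) = 16, h′′′(0) = -131.

f: a_k = 0, -4, 8, -64/3, 64, -1024/5, 2048/3, -16384/7, 8192, …
g: a_k = 0, 3, 0, -1/2, 0, 1/40, 0, -1/1680, 0, …
Weyl lclm of L_f,L_g ⇒ L₀ (ord ≤ 4).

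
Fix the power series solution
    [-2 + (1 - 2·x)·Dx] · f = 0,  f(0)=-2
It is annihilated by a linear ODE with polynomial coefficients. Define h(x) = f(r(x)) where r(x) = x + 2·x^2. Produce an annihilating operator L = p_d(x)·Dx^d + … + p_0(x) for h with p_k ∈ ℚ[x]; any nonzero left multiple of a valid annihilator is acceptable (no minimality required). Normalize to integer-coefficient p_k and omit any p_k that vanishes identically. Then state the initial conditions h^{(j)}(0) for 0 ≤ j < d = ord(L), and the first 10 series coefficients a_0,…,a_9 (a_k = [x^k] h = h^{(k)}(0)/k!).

L = (2 + 8·x) + (-1 + 2·x + 4·x^2)·Dx  (order 1).
h: a_k = -2, -4, -16, -48, -160, -512, -1664, -5376, -17408, -56320, …
ICs: h(0) = -2.

f: a_k = -2, -4, -8, -16, -32, -64, -128, -256, -512, -1024, …
h₀=f(r): pull back L_f along r ⇒ L₀.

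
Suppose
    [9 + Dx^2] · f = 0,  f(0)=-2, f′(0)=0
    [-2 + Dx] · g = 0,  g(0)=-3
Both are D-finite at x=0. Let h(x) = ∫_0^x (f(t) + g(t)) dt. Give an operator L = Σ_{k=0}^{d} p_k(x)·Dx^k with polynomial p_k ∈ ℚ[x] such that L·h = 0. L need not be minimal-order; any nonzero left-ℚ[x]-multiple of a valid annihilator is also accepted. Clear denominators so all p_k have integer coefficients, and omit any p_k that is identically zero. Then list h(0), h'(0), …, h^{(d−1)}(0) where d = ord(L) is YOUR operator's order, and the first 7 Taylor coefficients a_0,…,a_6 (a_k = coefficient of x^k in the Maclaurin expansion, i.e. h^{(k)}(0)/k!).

L = -18·Dx + 9·Dx^2 - 2·Dx^3 + Dx^4  (order 4).
h: a_k = 0, -5, -3, 1, -1, -7/4, -2/15, …
ICs: h(0) = 0, h′(0) = -5, h′′(0) = -6, h′′′(0) = 6.

f: a_k = -2, 0, 9, 0, -27/4, 0, 81/40, …
g: a_k = -3, -6, -6, -4, -2, -4/5, -4/15, …
f+g: L₀ = lclm(L_f,L_g), ord ≤ 2+1.
∫: right-multiply L₀ by Dx.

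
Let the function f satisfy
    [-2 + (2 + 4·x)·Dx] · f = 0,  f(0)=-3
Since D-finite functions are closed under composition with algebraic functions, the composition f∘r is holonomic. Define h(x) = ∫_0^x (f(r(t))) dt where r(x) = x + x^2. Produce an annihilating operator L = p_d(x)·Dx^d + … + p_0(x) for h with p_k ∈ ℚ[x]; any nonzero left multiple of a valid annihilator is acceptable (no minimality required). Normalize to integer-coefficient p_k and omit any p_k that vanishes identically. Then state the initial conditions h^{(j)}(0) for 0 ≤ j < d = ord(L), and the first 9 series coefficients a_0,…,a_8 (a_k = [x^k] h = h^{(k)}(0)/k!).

L = (-1 - 2·x)·Dx + (1 + 2·x + 2·x^2)·Dx^2  (order 2).
h: a_k = 0, -3, -3/2, -1/2, 3/8, -9/40, 1/16, 9/112, -21/128, …
ICs: h(0) = 0, h′(0) = -3.

f: a_k = -3, -3, 3/2, -3/2, 15/8, -21/8, 63/16, -99/16, 1287/128, …
h₀=f(r): pull back L_f along r ⇒ L₀.
h=∫h₀ ⇒ L = L₀·Dx.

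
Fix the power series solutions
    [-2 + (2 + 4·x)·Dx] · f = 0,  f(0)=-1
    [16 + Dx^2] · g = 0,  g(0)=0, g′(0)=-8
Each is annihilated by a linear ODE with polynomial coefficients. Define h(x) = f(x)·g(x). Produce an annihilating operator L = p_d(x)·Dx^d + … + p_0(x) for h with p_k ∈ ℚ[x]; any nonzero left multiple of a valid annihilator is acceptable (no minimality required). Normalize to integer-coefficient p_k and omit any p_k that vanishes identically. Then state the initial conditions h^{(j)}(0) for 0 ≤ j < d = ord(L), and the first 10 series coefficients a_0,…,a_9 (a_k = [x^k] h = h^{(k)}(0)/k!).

L = (19 + 64·x + 64·x^2) + (-2 - 4·x)·Dx + (1 + 4·x + 4·x^2)·Dx^2  (order 2).
h: a_k = 0, 8, 8, -76/3, -52/3, 341/15, 67/5, -7687/630, -17/126, -216983/45360, …
ICs: h(0) = 0, h′(0) = 8.

f: a_k = -1, -1, 1/2, -1/2, 5/8, -7/8, 21/16, -33/16, 429/128, -715/128, …
g: a_k = 0, -8, 0, 64/3, 0, -256/15, 0, 2048/315, 0, -4096/2835, …
Product ⇒ symmetric product L₀, ord ≤ 2.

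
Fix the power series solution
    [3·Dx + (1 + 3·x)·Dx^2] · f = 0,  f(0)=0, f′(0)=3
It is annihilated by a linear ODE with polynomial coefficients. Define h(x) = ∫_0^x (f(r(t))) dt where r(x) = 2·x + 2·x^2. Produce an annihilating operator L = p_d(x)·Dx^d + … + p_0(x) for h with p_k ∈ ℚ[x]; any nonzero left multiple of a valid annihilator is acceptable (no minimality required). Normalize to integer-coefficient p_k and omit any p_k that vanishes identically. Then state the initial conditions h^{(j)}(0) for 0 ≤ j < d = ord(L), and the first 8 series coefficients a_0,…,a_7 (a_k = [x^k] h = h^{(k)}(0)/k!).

f: a_k = 0, 3, -9/2, 9, -81/4, 243/5, -243/2, 2187/7, …
f∘r: x↦r, Dx↦Dx/r' in L_f ⇒ L₀.
Integrate: L := L₀·Dx.
L = (4 + 12·x + 12·x^2)·Dx^2 + (1 + 8·x + 18·x^2 + 12·x^3)·Dx^3  (order 3).
h: a_k = 0, 0, 3, -4, 9, -126/5, 396/5, -1872/7, …
ICs: h(0) = 0, h′(0) = 0, h′′(0) = 6.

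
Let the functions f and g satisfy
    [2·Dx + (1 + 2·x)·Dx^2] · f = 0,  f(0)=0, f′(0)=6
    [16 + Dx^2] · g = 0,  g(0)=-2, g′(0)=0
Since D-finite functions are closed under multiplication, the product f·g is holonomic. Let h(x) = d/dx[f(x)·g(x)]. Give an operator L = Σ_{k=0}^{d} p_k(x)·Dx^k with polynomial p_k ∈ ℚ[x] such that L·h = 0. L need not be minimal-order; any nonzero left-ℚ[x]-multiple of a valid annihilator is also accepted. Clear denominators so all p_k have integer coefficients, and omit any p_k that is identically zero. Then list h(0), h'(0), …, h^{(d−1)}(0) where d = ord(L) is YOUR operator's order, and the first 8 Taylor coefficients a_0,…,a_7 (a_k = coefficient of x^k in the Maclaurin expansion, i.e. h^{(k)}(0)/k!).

f: a_k = 0, 6, -6, 8, -12, 96/5, -32, 384/7, …
g: a_k = -2, 0, 16, 0, -64/3, 0, 512/45, 0, …
Product ⇒ symmetric product L₀, ord ≤ 4.
Differentiate: ansatz ord ≤ ord L₀ ⇒ L.
L = (-896 + 28672·x + 282624·x^2 + 1032192·x^3 + 1826816·x^4 + 1572864·x^5 + 524288·x^6) + (576 + 12416·x + 66560·x^2 + 153600·x^3 + 163840·x^4 + 65536·x^5)·Dx + (280 + 6592·x + 44480·x^2 + 141312·x^3 + 234496·x^4 + 196608·x^5 + 65536·x^6)·Dx^2 + (36 + 776·x + 4160·x^2 + 9600·x^3 + 10240·x^4 + 4096·x^5)·Dx^3 + (21 + 300·x + 1676·x^2 + 4800·x^3 + 7520·x^4 + 6144·x^5 + 2048·x^6)·Dx^4  (order 4).
h: a_k = -12, 24, 240, -288, -192, 0, 3328/5, -15872/15, …
ICs: h(0) = -12, h′(0) = 24, h′′(0) = 480, h′′′(0) = -1728.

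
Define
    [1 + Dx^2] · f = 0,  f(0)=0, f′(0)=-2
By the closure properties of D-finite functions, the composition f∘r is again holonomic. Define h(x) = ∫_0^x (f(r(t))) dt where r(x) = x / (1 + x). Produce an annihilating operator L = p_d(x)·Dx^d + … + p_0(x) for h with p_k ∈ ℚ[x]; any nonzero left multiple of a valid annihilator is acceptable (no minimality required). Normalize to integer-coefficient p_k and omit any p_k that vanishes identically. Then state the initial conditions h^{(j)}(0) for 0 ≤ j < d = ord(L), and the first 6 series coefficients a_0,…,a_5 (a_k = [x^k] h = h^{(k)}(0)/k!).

f: a_k = 0, -2, 0, 1/3, 0, -1/60, …
L₀ from L_f via x↦r, Dx↦r'^{-1}Dx.
Integrate: L := L₀·Dx.
L = Dx + (2 + 6·x + 6·x^2 + 2·x^3)·Dx^2 + (1 + 4·x + 6·x^2 + 4·x^3 + x^4)·Dx^3  (order 3).
h: a_k = 0, 0, -1, 2/3, -5/12, 1/5, …
ICs: h(0) = 0, h′(0) = 0, h′′(0) = -2.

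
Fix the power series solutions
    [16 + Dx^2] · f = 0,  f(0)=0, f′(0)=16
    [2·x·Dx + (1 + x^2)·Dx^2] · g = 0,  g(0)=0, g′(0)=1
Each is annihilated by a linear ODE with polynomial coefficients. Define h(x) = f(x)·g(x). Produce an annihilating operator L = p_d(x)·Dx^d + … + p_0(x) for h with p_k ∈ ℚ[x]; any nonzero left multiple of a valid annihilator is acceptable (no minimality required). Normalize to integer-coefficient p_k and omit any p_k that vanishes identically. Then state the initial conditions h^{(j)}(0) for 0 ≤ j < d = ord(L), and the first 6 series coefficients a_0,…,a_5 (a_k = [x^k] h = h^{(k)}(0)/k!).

f: a_k = 0, 16, 0, -128/3, 0, 512/15, …
g: a_k = 0, 1, 0, -1/3, 0, 1/5, …
Product ⇒ symmetric product L₀, ord ≤ 4.
L = (5440 + 19136·x^2 + 25856·x^4 + 16384·x^6 + 4096·x^8) + (1152·x + 3200·x^3 + 3072·x^5 + 1024·x^7)·Dx + (612 + 2252·x^2 + 3168·x^4 + 2048·x^6 + 512·x^8)·Dx^2 + (72·x + 200·x^3 + 192·x^5 + 64·x^7)·Dx^3 + (17 + 66·x^2 + 97·x^4 + 64·x^6 + 16·x^8)·Dx^4  (order 4).
h: a_k = 0, 0, 16, 0, -48, 0, …
ICs: h(0) = 0, h′(0) = 0, h′′(0) = 32, h′′′(0) = 0.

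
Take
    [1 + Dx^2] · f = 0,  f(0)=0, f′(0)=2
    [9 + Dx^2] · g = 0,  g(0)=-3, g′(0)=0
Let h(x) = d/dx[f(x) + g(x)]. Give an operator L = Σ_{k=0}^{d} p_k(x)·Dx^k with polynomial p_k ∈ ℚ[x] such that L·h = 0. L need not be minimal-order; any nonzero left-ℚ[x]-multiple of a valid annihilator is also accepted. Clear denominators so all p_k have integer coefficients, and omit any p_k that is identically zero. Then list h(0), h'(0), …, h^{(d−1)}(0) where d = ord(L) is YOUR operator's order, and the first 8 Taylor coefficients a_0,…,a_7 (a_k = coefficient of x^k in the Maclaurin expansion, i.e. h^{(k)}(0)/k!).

L = 9 + 10·Dx^2 + Dx^4  (order 4).
h: a_k = 2, 27, -1, -81/2, 1/12, 729/40, -1/360, -2187/560, …
ICs: h(0) = 2, h′(0) = 27, h′′(0) = -2, h′′′(0) = -243.

f: a_k = 0, 2, 0, -1/3, 0, 1/60, 0, -1/2520, …
g: a_k = -3, 0, 27/2, 0, -81/8, 0, 243/80, 0, …
Sum ⇒ L₀ = lclm(L_f,L_g) in ℚ(x)⟨Dx⟩.
h₀' ⇒ L via d/dx closure of L₀.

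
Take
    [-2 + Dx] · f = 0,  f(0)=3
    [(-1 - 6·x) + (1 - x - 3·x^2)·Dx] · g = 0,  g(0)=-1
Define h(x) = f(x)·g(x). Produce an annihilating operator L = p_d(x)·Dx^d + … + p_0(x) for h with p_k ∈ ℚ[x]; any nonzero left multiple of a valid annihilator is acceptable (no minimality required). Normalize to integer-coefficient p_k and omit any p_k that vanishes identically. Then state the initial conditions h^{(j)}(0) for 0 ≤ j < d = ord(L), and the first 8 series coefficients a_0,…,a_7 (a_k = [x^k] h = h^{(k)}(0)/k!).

L = (3 + 4·x - 6·x^2) + (-1 + x + 3·x^2)·Dx  (order 1).
h: a_k = -3, -9, -24, -55, -129, -1474/5, -10231/15, -54829/35, …
ICs: h(0) = -3.

f: a_k = 3, 6, 6, 4, 2, 4/5, 4/15, 8/105, …
g: a_k = -1, -1, -4, -7, -19, -40, -97, -217, …
h₀=f·g: eliminate ⇒ L₀, order ≤ 1·1.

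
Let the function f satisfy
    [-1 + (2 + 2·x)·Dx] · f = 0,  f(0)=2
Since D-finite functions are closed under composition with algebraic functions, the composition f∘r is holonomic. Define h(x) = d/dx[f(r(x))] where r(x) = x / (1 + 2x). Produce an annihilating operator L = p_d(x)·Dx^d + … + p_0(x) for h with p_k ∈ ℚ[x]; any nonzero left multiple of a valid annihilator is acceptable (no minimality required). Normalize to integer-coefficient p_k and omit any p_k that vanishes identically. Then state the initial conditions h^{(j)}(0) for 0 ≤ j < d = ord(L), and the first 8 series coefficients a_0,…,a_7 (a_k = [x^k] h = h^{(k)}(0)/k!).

f: a_k = 2, 1, -1/4, 1/8, -5/64, 7/128, -21/512, 33/1024, …
L₀ from L_f via x↦r, Dx↦r'^{-1}Dx.
h₀' ⇒ L via d/dx closure of L₀.
L = (-9 - 24·x) + (-2 - 10·x - 12·x^2)·Dx  (order 1).
h: a_k = 1, -9/2, 123/8, -757/16, 17715/128, -100935/256, 1134735/1024, -6340365/2048, …
ICs: h(0) = 1.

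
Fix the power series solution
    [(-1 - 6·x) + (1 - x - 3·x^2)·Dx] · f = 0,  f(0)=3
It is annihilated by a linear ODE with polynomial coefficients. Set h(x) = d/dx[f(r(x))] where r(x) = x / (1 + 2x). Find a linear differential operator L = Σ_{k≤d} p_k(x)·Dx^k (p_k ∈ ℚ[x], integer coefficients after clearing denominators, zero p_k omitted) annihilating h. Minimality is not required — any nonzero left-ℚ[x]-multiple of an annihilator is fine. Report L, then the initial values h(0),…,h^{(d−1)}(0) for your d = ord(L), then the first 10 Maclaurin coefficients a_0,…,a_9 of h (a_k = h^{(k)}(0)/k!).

L = (4 + 6·x + 30·x^2 + 32·x^3) + (-1 - 13·x - 45·x^2 - 38·x^3 + 16·x^4)·Dx  (order 1).
h: a_k = 3, 12, -45, 204, -840, 3330, -12831, 48432, -179955, 660390, …
ICs: h(0) = 3.

f: a_k = 3, 3, 12, 21, 57, 120, 291, 651, 1524, 3477, …
Substitute x→r, Dx→(1/r')Dx; clear ⇒ L₀.
Derive L from L₀ (diff closure).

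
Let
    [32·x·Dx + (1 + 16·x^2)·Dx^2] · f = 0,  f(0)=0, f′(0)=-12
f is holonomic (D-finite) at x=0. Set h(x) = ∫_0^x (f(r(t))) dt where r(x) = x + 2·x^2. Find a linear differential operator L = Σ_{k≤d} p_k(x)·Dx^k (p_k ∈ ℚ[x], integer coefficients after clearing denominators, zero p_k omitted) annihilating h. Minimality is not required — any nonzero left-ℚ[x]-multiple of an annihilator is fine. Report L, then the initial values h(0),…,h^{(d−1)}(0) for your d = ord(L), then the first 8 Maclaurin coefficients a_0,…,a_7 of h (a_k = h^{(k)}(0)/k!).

L = (-4 + 32·x + 256·x^2 + 768·x^3 + 768·x^4)·Dx^2 + (1 + 4·x + 16·x^2 + 128·x^3 + 320·x^4 + 256·x^5)·Dx^3  (order 3).
h: a_k = 0, 0, -6, -8, 16, 384/5, 128/5, -5632/7, …
ICs: h(0) = 0, h′(0) = 0, h′′(0) = -12.

f: a_k = 0, -12, 0, 64, 0, -3072/5, 0, 49152/7, …
Change of var in L_f (x↦r) gives L₀.
∫: right-multiply L₀ by Dx.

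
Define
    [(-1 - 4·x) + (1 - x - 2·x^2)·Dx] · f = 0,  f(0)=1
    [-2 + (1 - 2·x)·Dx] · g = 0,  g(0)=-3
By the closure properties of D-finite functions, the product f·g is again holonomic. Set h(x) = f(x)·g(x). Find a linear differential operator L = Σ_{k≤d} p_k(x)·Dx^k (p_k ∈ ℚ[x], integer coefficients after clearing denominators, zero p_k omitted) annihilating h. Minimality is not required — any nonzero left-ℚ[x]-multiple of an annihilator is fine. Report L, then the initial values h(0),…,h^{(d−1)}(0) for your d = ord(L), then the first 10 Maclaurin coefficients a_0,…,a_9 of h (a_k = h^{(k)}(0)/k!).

L = (3 + 6·x) + (-1 + x + 2·x^2)·Dx  (order 1).
h: a_k = -3, -9, -27, -69, -171, -405, -939, -2133, -4779, -10581, …
ICs: h(0) = -3.

f: a_k = 1, 1, 3, 5, 11, 21, 43, 85, 171, 341, …
g: a_k = -3, -6, -12, -24, -48, -96, -192, -384, -768, -1536, …
L₀ := L_f ⊗_s L_g (sym. prod.), ord ≤ 1.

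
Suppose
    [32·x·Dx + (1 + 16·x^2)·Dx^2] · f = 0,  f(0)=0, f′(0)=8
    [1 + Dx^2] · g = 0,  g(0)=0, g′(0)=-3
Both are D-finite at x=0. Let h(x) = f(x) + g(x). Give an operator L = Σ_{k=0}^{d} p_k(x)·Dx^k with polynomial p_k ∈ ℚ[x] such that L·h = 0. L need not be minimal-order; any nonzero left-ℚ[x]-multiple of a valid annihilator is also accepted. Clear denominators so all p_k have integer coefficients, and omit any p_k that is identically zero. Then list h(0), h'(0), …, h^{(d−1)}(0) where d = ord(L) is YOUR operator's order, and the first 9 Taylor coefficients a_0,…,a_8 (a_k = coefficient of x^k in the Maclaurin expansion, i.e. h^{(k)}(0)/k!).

f: a_k = 0, 8, 0, -128/3, 0, 2048/5, 0, -32768/7, 0, …
g: a_k = 0, -3, 0, 1/2, 0, -1/40, 0, 1/1680, 0, …
L₀ := lclm(L_f,L_g); ord L₀ ≤ 2+2.
L = (-6112·x + 99328·x^3 + 8192·x^5)·Dx + (-31 + 1072·x^2 + 25344·x^4 + 4096·x^6)·Dx^2 + (-6112·x + 99328·x^3 + 8192·x^5)·Dx^3 + (-31 + 1072·x^2 + 25344·x^4 + 4096·x^6)·Dx^4  (order 4).
h: a_k = 0, 5, 0, -253/6, 0, 16383/40, 0, -7864319/1680, 0, …
ICs: h(0) = 0, h′(0) = 5, h′′(0) = 0, h′′′(0) = -253.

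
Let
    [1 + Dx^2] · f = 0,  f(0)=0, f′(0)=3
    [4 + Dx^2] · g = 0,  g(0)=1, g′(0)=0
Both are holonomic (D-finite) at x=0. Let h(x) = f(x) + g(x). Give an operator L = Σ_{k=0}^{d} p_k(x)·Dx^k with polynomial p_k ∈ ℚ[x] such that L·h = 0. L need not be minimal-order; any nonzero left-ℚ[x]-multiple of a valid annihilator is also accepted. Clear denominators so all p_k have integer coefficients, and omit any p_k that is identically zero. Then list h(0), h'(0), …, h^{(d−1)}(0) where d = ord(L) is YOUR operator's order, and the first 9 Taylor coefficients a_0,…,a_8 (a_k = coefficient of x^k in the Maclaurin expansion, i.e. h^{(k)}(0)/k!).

L = 4 + 5·Dx^2 + Dx^4  (order 4).
h: a_k = 1, 3, -2, -1/2, 2/3, 1/40, -4/45, -1/1680, 2/315, …
ICs: h(0) = 1, h′(0) = 3, h′′(0) = -4, h′′′(0) = -3.

f: a_k = 0, 3, 0, -1/2, 0, 1/40, 0, -1/1680, 0, …
g: a_k = 1, 0, -2, 0, 2/3, 0, -4/45, 0, 2/315, …
h₀=f+g: left-lcm gives L₀, ord ≤ 4.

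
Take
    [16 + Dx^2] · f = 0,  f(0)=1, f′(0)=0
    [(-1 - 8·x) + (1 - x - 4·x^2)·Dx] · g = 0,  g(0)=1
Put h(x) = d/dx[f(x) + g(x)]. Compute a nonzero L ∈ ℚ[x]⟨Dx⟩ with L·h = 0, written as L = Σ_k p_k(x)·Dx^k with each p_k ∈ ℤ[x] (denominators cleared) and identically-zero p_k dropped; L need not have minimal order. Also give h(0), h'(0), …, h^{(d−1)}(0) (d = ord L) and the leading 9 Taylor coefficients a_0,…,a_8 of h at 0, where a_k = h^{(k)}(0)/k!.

L = (6848 + 35072·x + 150784·x^2 + 87040·x^3 + 204800·x^4 + 147456·x^5 + 196608·x^6) + (-560 - 4048·x + 5184·x^2 + 13952·x^3 + 2560·x^4 + 18432·x^5 + 57344·x^6 + 65536·x^7)·Dx + (428 + 2192·x + 9424·x^2 + 5440·x^3 + 12800·x^4 + 9216·x^5 + 12288·x^6)·Dx^2 + (-35 - 253·x + 324·x^2 + 872·x^3 + 160·x^4 + 1152·x^5 + 3584·x^6 + 4096·x^7)·Dx^3  (order 3).
h: a_k = 1, -6, 27, 476/3, 325, 15778/15, 3087, 2939896/315, 26361, …
ICs: h(0) = 1, h′(0) = -6, h′′(0) = 54.

f: a_k = 1, 0, -8, 0, 32/3, 0, -256/45, 0, 512/315, …
g: a_k = 1, 1, 5, 9, 29, 65, 181, 441, 1165, …
Weyl lclm of L_f,L_g ⇒ L₀ (ord ≤ 3).
Differentiate: ansatz ord ≤ ord L₀ ⇒ L.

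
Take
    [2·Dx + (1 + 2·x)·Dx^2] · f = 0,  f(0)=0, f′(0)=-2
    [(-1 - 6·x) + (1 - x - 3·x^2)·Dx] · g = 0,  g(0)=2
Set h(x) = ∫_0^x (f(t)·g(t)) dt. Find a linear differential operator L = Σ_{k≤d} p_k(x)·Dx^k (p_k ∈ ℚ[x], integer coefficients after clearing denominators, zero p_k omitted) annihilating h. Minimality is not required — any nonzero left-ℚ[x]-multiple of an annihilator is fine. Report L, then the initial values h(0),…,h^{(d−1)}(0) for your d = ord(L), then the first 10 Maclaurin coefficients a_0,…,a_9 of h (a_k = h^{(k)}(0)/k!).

L = (8 + 24·x)·Dx + (18·x + 30·x^2)·Dx^2 + (-1 - x + 5·x^2 + 6·x^3)·Dx^3  (order 3).
h: a_k = 0, 0, -2, 0, -13/3, -28/15, -556/45, -404/35, -2973/70, -18136/315, …
ICs: h(0) = 0, h′(0) = 0, h′′(0) = -4.

f: a_k = 0, -2, 2, -8/3, 4, -32/5, 32/3, -128/7, 32, -512/9, …
g: a_k = 2, 2, 8, 14, 38, 80, 194, 434, 1016, 2318, …
f·g: L₀ = L_f ⊗_s L_g, ord ≤ 2·1.
Integrate: L := L₀·Dx.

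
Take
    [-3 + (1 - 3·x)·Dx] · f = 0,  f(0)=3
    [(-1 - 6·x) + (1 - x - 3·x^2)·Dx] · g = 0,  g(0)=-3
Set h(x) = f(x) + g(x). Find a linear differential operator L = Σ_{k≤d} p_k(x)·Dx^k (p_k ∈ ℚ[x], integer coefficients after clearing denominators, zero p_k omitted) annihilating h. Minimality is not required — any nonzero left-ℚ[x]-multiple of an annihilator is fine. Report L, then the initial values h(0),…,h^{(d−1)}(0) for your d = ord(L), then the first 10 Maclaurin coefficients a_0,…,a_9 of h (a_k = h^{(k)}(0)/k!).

f: a_k = 3, 9, 27, 81, 243, 729, 2187, 6561, 19683, 59049, …
g: a_k = -3, -3, -12, -21, -57, -120, -291, -651, -1524, -3477, …
Weyl lclm of L_f,L_g ⇒ L₀ (ord ≤ 2).
L = (6 - 108·x + 162·x^2 - 162·x^3) + (10 - 6·x - 108·x^2 + 270·x^3 - 324·x^4)·Dx + (-2 + 14·x - 33·x^2 + 18·x^3 + 54·x^4 - 81·x^5)·Dx^2  (order 2).
h: a_k = 0, 6, 15, 60, 186, 609, 1896, 5910, 18159, 55572, …
ICs: h(0) = 0, h′(0) = 6.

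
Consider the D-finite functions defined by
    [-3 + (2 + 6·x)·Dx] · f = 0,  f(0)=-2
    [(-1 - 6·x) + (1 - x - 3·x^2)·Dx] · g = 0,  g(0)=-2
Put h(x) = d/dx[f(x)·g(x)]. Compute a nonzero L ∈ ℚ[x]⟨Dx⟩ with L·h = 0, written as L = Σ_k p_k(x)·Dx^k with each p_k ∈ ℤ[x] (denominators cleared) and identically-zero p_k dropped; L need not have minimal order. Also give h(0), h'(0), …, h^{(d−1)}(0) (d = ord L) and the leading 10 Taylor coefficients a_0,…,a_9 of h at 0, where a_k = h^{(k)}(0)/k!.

L = (35 + 378·x + 1053·x^2 + 1350·x^3 + 1215·x^4) + (-10 - 50·x - 54·x^2 + 162·x^3 + 594·x^4 + 486·x^5)·Dx  (order 1).
h: a_k = 10, 35, 651/4, 3011/8, 90695/64, 388533/128, 5365703/512, 21882851/1024, 1182832479/16384, 4536718145/32768, …
ICs: h(0) = 10.

f: a_k = -2, -3, 9/4, -27/8, 405/64, -1701/128, 15309/512, -72171/1024, 2814669/16384, -14073345/32768, …
g: a_k = -2, -2, -8, -14, -38, -80, -194, -434, -1016, -2318, …
f·g: L₀ = L_f ⊗_s L_g, ord ≤ 1·1.
Differentiate: ansatz ord ≤ ord L₀ ⇒ L.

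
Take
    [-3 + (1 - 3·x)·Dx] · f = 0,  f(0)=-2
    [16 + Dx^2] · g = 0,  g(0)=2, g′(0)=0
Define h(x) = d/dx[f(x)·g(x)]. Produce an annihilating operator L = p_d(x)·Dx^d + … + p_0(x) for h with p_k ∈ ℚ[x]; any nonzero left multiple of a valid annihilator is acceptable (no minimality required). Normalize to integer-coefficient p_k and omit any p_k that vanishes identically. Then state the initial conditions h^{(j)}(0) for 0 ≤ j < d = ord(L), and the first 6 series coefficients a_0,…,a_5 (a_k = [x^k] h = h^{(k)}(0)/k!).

f: a_k = -2, -6, -18, -54, -162, -486, …
g: a_k = 2, 0, -16, 0, 64/3, 0, …
Sym-product of L_f,L_g gives L₀ (≤ ord 2).
h₀' ⇒ L via d/dx closure of L₀.
L = (-2 - 96·x + 144·x^2) + (-6 + 18·x)·Dx + (1 - 6·x + 9·x^2)·Dx^2  (order 2).
h: a_k = -12, -8, -36, -944/3, -1180, -61672/15, …
ICs: h(0) = -12, h′(0) = -8.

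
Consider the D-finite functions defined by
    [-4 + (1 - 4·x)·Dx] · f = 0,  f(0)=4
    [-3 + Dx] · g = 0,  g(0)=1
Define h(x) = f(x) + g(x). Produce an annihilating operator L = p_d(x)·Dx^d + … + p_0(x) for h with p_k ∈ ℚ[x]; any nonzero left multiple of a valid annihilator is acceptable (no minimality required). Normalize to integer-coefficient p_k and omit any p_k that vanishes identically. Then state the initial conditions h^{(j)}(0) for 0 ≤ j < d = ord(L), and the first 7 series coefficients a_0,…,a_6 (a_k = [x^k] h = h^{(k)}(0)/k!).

f: a_k = 4, 16, 64, 256, 1024, 4096, 16384, …
g: a_k = 1, 3, 9/2, 9/2, 27/8, 81/40, 81/80, …
f+g: L₀ = lclm(L_f,L_g), ord ≤ 1+1.
L = (-60 - 144·x) + (23 + 72·x - 144·x^2)·Dx + (-1 - 8·x + 48·x^2)·Dx^2  (order 2).
h: a_k = 5, 19, 137/2, 521/2, 8219/8, 163921/40, 1310801/80, …
ICs: h(0) = 5, h′(0) = 19.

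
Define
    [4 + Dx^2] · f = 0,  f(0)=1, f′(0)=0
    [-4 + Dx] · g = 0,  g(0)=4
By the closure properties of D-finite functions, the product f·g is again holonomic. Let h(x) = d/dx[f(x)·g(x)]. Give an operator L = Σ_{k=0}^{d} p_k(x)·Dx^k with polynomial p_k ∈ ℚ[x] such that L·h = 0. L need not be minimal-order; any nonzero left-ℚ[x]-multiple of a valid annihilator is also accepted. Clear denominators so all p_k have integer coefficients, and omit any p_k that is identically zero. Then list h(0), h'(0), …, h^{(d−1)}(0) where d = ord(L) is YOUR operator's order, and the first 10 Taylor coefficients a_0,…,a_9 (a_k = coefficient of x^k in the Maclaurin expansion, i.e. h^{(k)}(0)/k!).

f: a_k = 1, 0, -2, 0, 2/3, 0, -4/45, 0, 2/315, 0, …
g: a_k = 4, 16, 32, 128/3, 128/3, 512/15, 1024/45, 4096/315, 2048/315, 8192/2835, …
L₀ := L_f ⊗_s L_g (sym. prod.), ord ≤ 2.
Derive L from L₀ (diff closure).
L = 20 - 8·Dx + Dx^2  (order 2).
h: a_k = 16, 48, 32, -224/3, -608/3, -1248/5, -8896/45, -33728/315, -11488/315, -2528/945, …
ICs: h(0) = 16, h′(0) = 48.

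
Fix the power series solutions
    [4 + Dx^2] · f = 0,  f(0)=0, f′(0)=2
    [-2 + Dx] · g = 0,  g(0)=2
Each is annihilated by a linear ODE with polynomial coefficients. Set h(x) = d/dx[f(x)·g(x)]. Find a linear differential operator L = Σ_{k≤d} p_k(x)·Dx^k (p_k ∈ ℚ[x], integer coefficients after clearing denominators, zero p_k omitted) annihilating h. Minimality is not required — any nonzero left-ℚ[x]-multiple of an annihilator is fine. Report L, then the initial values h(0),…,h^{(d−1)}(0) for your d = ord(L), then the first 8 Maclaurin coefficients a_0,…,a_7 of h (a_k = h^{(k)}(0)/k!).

L = 8 - 4·Dx + Dx^2  (order 2).
h: a_k = 4, 16, 16, 0, -32/3, -128/15, -128/45, 0, …
ICs: h(0) = 4, h′(0) = 16.

f: a_k = 0, 2, 0, -4/3, 0, 4/15, 0, -8/315, …
g: a_k = 2, 4, 4, 8/3, 4/3, 8/15, 8/45, 16/315, …
Product ⇒ symmetric product L₀, ord ≤ 2.
h=h₀': d/dx-closure on L₀ ⇒ L.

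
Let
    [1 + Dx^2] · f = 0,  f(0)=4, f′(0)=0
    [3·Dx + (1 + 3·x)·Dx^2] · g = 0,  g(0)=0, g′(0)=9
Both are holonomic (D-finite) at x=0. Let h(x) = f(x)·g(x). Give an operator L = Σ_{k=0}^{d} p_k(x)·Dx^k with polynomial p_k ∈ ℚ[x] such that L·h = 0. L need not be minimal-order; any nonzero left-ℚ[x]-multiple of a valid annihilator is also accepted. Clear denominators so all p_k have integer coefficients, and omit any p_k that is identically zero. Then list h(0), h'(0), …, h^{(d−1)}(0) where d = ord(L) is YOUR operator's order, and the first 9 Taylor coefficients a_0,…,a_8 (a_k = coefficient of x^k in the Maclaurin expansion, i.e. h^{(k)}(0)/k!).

f: a_k = 4, 0, -2, 0, 1/6, 0, -1/180, 0, 1/10080, …
g: a_k = 0, 9, -27/2, 27, -243/4, 729/5, -729/2, 6561/7, -19683/8, …
L₀ := L_f ⊗_s L_g (sym. prod.), ord ≤ 4.
L = (-203 - 222·x - 189·x^2 + 432·x^3 + 324·x^4) + (-84 - 108·x + 648·x^2 + 648·x^3)·Dx + (-208 - 228·x - 54·x^2 + 864·x^3 + 648·x^4)·Dx^2 + (-84 - 108·x + 648·x^2 + 648·x^3)·Dx^3 + (-5 - 6·x + 135·x^2 + 432·x^3 + 324·x^4)·Dx^4  (order 4).
h: a_k = 0, 36, -54, 90, -216, 5307/10, -5355/4, 484679/140, -182451/20, …
ICs: h(0) = 0, h′(0) = 36, h′′(0) = -108, h′′′(0) = 540.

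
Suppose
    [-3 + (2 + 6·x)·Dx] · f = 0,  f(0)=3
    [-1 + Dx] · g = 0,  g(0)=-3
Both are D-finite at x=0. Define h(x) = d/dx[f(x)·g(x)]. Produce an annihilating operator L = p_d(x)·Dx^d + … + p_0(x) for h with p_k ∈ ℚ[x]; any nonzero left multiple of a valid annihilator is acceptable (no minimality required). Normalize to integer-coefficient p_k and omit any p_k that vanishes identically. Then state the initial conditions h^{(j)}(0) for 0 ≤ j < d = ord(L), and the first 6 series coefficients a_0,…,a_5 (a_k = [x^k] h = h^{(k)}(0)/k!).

f: a_k = 3, 9/2, -27/8, 81/16, -1215/128, 5103/256, …
g: a_k = -3, -3, -3/2, -1/2, -1/8, -1/40, …
L₀ := L_f ⊗_s L_g (sym. prod.), ord ≤ 1.
Differentiate: ansatz ord ≤ ord L₀ ⇒ L.
L = (7 + 60·x + 36·x^2) + (-10 - 42·x - 36·x^2)·Dx  (order 1).
h: a_k = -45/2, -63/4, -639/16, 2013/32, -48471/256, 266511/512, …
ICs: h(0) = -45/2.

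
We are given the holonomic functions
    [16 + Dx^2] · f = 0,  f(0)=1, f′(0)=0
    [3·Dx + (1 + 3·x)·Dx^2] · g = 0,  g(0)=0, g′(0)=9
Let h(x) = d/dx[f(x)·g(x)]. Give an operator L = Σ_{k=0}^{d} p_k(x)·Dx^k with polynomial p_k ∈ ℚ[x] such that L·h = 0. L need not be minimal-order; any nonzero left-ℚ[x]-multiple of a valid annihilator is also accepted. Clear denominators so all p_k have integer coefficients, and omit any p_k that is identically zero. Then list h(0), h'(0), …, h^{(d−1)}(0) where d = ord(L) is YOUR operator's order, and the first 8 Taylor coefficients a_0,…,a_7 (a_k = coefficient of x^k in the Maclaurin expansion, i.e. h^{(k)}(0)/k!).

f: a_k = 1, 0, -8, 0, 32/3, 0, -256/45, 0, …
g: a_k = 0, 9, -27/2, 27, -243/4, 729/5, -729/2, 6561/7, …
h₀=f·g: eliminate ⇒ L₀, order ≤ 2·2.
Derive L from L₀ (diff closure).
L = (-252256 - 1400832·x + 774144·x^2 + 36937728·x^3 + 133871616·x^4 + 191102976·x^5 + 95551488·x^6) + (-43296 + 45216·x + 2557440·x^2 + 11404800·x^3 + 19906560·x^4 + 11943936·x^5)·Dx + (-14630 - 16992·x + 831600·x^2 + 6110208·x^3 + 17853696·x^4 + 23887872·x^5 + 11943936·x^6)·Dx^2 + (-2706 + 2826·x + 159840·x^2 + 712800·x^3 + 1244160·x^4 + 746496·x^5)·Dx^3 + (71 + 4410·x + 48951·x^2 + 237600·x^3 + 592920·x^4 + 746496·x^5 + 373248·x^6)·Dx^4  (order 4).
h: a_k = 9, -27, -135, 189, 129, -135, 269/5, -4623/5, …
ICs: h(0) = 9, h′(0) = -27, h′′(0) = -270, h′′′(0) = 1134.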